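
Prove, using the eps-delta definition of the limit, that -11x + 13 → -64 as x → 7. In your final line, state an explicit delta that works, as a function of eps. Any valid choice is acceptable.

Let eps > 0 be given. We need delta > 0 so that 0 < |x − 7| < delta implies |(-11x + 13) + 64| < eps.
|(-11x + 13) + 64| = |-11x + 77| = 11|x − 7|.
Thus it suffices that |x − 7| < eps/11.
Take delta = eps/11. If 0 < |x − 7| < delta then |(-11x + 13) + 64| = 11|x − 7| < 11·(eps/11) = eps.

delta = eps/11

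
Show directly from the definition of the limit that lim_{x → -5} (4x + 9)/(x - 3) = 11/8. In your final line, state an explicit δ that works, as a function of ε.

Suppose ε > 0. We want δ > 0 with 0 < |x + 5| < δ ⇒ |(4x + 9)/(x - 3) − (11/8)| < ε.
Combining over a common denominator, (4x + 9)/(x - 3) − (11/8) = [(4x + 9)·(-8) − (-11)·(x - 3)] / [(-8)·(x - 3)] = -21(x + 5) / ((-8)(x - 3)).
So |(4x + 9)/(x - 3) − (11/8)| = 21|x + 5| / (8·|x − 3|).
Restrict δ ≤ 4. Then |x + 5| < 4 gives |x − 3| = |(x + 5) + (-8)| ≥ 8 − 4 = 4.
Hence |(4x + 9)/(x - 3) − (11/8)| < 21|x + 5|/(8·4) = (21/32)|x + 5|, which is < ε once |x + 5| < (32/21)ε.
Take δ = min(4, (32/21)ε). Then 0 < |x + 5| < δ forces both bounds, so |(4x + 9)/(x - 3) − (11/8)| < ε.

δ = min(4, (32/21)ε)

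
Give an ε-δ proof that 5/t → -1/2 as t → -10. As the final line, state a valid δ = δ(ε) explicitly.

δ = min(5, 10ε)

Fix ε > 0. We seek δ > 0 such that 0 < |t + 10| < δ implies |5/t + 1/2| < ε.
|5/t + 1/2| = 5·|-10 − t|/(10·|t|) = 5|t + 10|/(10|t|).
Require δ ≤ 5 so that |t| > 10 − 5 = 5, hence 10|t| > 50.
Then |5/t + 1/2| < 5|t + 10|/50, which is < ε when |t + 10| < 10ε.
Take δ = min(5, 10ε). Then 0 < |t + 10| < δ gives both |t + 10| < 5 and |t + 10| < 10ε, so |5/t + 1/2| < ε.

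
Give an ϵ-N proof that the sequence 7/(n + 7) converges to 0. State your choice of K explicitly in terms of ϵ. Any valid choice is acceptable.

Let ϵ > 0. For n ≥ 1, |7/(n + 7) − 0| = 7/(n + 7) ≤ 7/n.
We need 7/n < ϵ, i.e. n > 7/ϵ.
Take K = 7/ϵ. If n > K then |7/(n + 7)| ≤ 7/n < ϵ.

K = 7/ϵ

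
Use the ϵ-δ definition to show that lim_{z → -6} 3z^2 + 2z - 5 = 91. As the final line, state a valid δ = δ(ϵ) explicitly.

δ = min(1, ϵ/37)

Suppose ϵ > 0. We want δ > 0 such that 0 < |z + 6| < δ implies |(3z^2 + 2z - 5) − 91| < ϵ.
(3z^2 + 2z - 5) − 91 = 3z^2 + 2z - 96 = (z + 6)(3z - 16).
So |(3z^2 + 2z - 5) − 91| = |z + 6|·|3z - 16|.
Require δ ≤ 1. Then |z + 6| < 1 gives |z| < 7, and by the triangle inequality |3z - 16| ≤ 3·7 + 16 = 37.
Hence |(3z^2 + 2z - 5) − 91| ≤ 37|z + 6| < ϵ provided |z + 6| < ϵ/37.
Choosing δ = min(1, ϵ/37) ensures both conditions, hence |(3z^2 + 2z - 5) − 91| < ϵ.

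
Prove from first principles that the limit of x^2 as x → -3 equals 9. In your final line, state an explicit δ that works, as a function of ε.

Let ε > 0. We seek δ > 0 with 0 < |x + 3| < δ ⇒ |x^2 − 9| < ε.
Factor: x^2 − 9 = (x + 3)(x - 3), so |x^2 − 9| = |x + 3|·|x - 3|.
Impose δ ≤ 1 so that |x| < 4; then |x - 3| ≤ 7.
Hence |x^2 − 9| ≤ 7|x + 3|, which is < ε once |x + 3| < ε/7.
Take δ = min(1, ε/7). If 0 < |x + 3| < δ then both bounds hold and |x^2 − 9| ≤ 7|x + 3| < 7·(ε/7) = ε.

δ = min(1, ε/7)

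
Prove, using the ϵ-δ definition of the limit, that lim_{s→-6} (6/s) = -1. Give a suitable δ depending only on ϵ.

Suppose ϵ > 0. We seek δ > 0 such that 0 < |s + 6| < δ implies |6/s + 1| < ϵ.
|6/s + 1| = 6·|-6 − s|/(6·|s|) = 6|s + 6|/(6|s|).
Require δ ≤ 3 so that |s| > 6 − 3 = 3, hence 6|s| > 18.
Then |6/s + 1| < 6|s + 6|/18, which is < ϵ when |s + 6| < 3ϵ.
Take δ = min(3, 3ϵ). Then 0 < |s + 6| < δ gives both |s + 6| < 3 and |s + 6| < 3ϵ, so |6/s + 1| < ϵ.

δ = min(3, 3ϵ)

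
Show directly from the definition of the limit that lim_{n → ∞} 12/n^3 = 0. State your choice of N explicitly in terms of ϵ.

Fix ϵ > 0. For n ≥ 1, |12/n^3 − 0| = 12/n^3.
12/n^3 < ϵ ⇔ n^3 > 12/ϵ ⇔ n > (12/ϵ)^{1/3}.
Take N = (12/ϵ)^{1/3}. Then n > N implies 12/n^3 < ϵ.

N = (12/ϵ)^{1/3}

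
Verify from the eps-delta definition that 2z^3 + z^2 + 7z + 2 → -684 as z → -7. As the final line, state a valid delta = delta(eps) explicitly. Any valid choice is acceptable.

delta = min(2, eps/377)

Let eps > 0 be given. We want delta > 0 such that 0 < |z + 7| < delta implies |(2z^3 + z^2 + 7z + 2) + 684| < eps.
(2z^3 + z^2 + 7z + 2) + 684 = 2z^3 + z^2 + 7z + 686 = (z + 7)(2z^2 - 13z + 98).
So |(2z^3 + z^2 + 7z + 2) + 684| = |z + 7|·|2z^2 - 13z + 98|.
Require delta ≤ 2. Then |z + 7| < 2 gives |z| < 9, and by the triangle inequality |2z^2 - 13z + 98| ≤ 2·9^2 + 13·9 + 98 = 377.
Hence |(2z^3 + z^2 + 7z + 2) + 684| ≤ 377|z + 7| < eps provided |z + 7| < eps/377.
Choosing delta = min(2, eps/377) ensures both conditions, hence |(2z^3 + z^2 + 7z + 2) + 684| < eps.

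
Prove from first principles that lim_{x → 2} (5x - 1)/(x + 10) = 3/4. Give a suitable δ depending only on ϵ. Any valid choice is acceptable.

δ = min(6, (24/17)ϵ)

Let ϵ > 0. We want δ > 0 with 0 < |x − 2| < δ ⇒ |(5x - 1)/(x + 10) − (3/4)| < ϵ.
Combining over a common denominator, (5x - 1)/(x + 10) − (3/4) = [(5x - 1)·12 − 9·(x + 10)] / [12·(x + 10)] = 51(x − 2) / (12(x + 10)).
So |(5x - 1)/(x + 10) − (3/4)| = 51|x − 2| / (12·|x + 10|).
Restrict δ ≤ 6. Then |x − 2| < 6 gives |x + 10| = |(x − 2) + 12| ≥ 12 − 6 = 6.
Hence |(5x - 1)/(x + 10) − (3/4)| < 51|x − 2|/(12·6) = (17/24)|x − 2|, which is < ϵ once |x − 2| < (24/17)ϵ.
Take δ = min(6, (24/17)ϵ). Then 0 < |x − 2| < δ forces both bounds, so |(5x - 1)/(x + 10) − (3/4)| < ϵ.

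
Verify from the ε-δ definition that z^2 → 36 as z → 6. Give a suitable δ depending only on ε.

Fix ε > 0. We seek δ > 0 with 0 < |z − 6| < δ ⇒ |z^2 − 36| < ε.
Factor: z^2 − 36 = (z − 6)(z + 6), so |z^2 − 36| = |z − 6|·|z + 6|.
Restrict δ ≤ 1. Then |z − 6| < 1 gives |z| < 7, so by the triangle inequality |z + 6| ≤ 7 + 6 = 13.
Hence |z^2 − 36| ≤ 13|z − 6|, which is < ε once |z − 6| < ε/13.
Take δ = min(1, ε/13). If 0 < |z − 6| < δ then both bounds hold and |z^2 − 36| ≤ 13|z − 6| < 13·(ε/13) = ε.

δ = min(1, ε/13)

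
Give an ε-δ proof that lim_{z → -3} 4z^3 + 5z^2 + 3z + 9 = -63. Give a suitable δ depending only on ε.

δ = min(1, ε/116)

Fix ε > 0. We want δ > 0 such that 0 < |z + 3| < δ implies |(4z^3 + 5z^2 + 3z + 9) + 63| < ε.
(4z^3 + 5z^2 + 3z + 9) + 63 = 4z^3 + 5z^2 + 3z + 72 = (z + 3)(4z^2 - 7z + 24).
So |(4z^3 + 5z^2 + 3z + 9) + 63| = |z + 3|·|4z^2 - 7z + 24|.
Require δ ≤ 1. Then |z + 3| < 1 gives |z| < 4, and by the triangle inequality |4z^2 - 7z + 24| ≤ 4·4^2 + 7·4 + 24 = 116.
Hence |(4z^3 + 5z^2 + 3z + 9) + 63| ≤ 116|z + 3| < ε provided |z + 3| < ε/116.
Choosing δ = min(1, ε/116) ensures both conditions, hence |(4z^3 + 5z^2 + 3z + 9) + 63| < ε.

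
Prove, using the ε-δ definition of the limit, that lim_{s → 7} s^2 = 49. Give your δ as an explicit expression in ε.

δ = min(1, ε/15)

Fix ε > 0. We seek δ > 0 with 0 < |s − 7| < δ ⇒ |s^2 − 49| < ε.
Factor: s^2 − 49 = (s − 7)(s + 7), so |s^2 − 49| = |s − 7|·|s + 7|.
Impose δ ≤ 1 so that |s| < 8; then |s + 7| ≤ 15.
Hence |s^2 − 49| ≤ 15|s − 7|, which is < ε once |s − 7| < ε/15.
Take δ = min(1, ε/15). If 0 < |s − 7| < δ then both bounds hold and |s^2 − 49| ≤ 15|s − 7| < 15·(ε/15) = ε.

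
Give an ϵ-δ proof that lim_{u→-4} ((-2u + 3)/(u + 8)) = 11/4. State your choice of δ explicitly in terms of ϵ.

Let ϵ > 0 be given. We want δ > 0 with 0 < |u + 4| < δ ⇒ |(-2u + 3)/(u + 8) − (11/4)| < ϵ.
Combining over a common denominator, (-2u + 3)/(u + 8) − (11/4) = [(-2u + 3)·4 − 11·(u + 8)] / [4·(u + 8)] = -19(u + 4) / (4(u + 8)).
So |(-2u + 3)/(u + 8) − (11/4)| = 19|u + 4| / (4·|u + 8|).
Restrict δ ≤ 2. Then |u + 4| < 2 gives |u + 8| = |(u + 4) + 4| ≥ 4 − 2 = 2.
Hence |(-2u + 3)/(u + 8) − (11/4)| < 19|u + 4|/(4·2) = (19/8)|u + 4|, which is < ϵ once |u + 4| < (8/19)ϵ.
Take δ = min(2, (8/19)ϵ). Then 0 < |u + 4| < δ forces both bounds, so |(-2u + 3)/(u + 8) − (11/4)| < ϵ.

δ = min(2, (8/19)ϵ)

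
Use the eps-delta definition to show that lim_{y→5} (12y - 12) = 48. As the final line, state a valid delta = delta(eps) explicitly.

delta = eps/12

Let eps > 0. We need delta > 0 so that 0 < |y − 5| < delta implies |(12y - 12) − 48| < eps.
Since (12y - 12) − 48 = 12(y − 5), we have |(12y - 12) − 48| = 12|y − 5|.
So 12|y − 5| < eps exactly when |y − 5| < eps/12.
Take delta = eps/12. If 0 < |y − 5| < delta then |(12y - 12) − 48| = 12|y − 5| < 12·(eps/12) = eps.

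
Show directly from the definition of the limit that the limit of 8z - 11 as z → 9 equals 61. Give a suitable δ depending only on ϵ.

Fix ϵ > 0. We need δ > 0 so that 0 < |z − 9| < δ implies |(8z - 11) − 61| < ϵ.
|(8z - 11) − 61| = |8z - 72| = 8|z − 9|.
So 8|z − 9| < ϵ exactly when |z − 9| < ϵ/8.
Take δ = ϵ/8. If 0 < |z − 9| < δ then |(8z - 11) − 61| = 8|z − 9| < 8·(ϵ/8) = ϵ.

δ = ϵ/8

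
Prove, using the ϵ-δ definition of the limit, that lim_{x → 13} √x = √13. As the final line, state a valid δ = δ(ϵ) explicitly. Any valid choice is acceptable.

Let ϵ > 0. We want δ > 0 such that 0 < |x − 13| < δ implies |√x − √13| < ϵ.
Rationalise: √x − √13 = (x − 13)/(√x + √13), so |√x − √13| = |x − 13|/(√x + √13).
Restrict δ ≤ 13 so that |x − 13| < 13 forces x > 0, and then √x + √13 > √13.
Hence |√x − √13| < |x − 13|/√13, which is < ϵ once |x − 13| < √13·ϵ.
Take δ = min(13, √13·ϵ). If 0 < |x − 13| < δ then x > 0 and |√x − √13| < |x − 13|/√13 < ϵ.

δ = min(13, √13·ϵ)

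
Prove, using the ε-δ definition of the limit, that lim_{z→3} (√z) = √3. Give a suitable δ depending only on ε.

δ = min(3, √3·ε)

Let ε > 0 be given. We want δ > 0 such that 0 < |z − 3| < δ implies |√z − √3| < ε.
Multiplying by the conjugate, |√z − √3| = |z − 3|/(√z + √3).
Restrict δ ≤ 3 so that |z − 3| < 3 forces z > 0, and then √z + √3 > √3.
Hence |√z − √3| < |z − 3|/√3, which is < ε once |z − 3| < √3·ε.
Take δ = min(3, √3·ε). If 0 < |z − 3| < δ then z > 0 and |√z − √3| < |z − 3|/√3 < ε.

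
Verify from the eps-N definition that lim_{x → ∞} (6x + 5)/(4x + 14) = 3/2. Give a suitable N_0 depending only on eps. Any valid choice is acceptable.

Suppose eps > 0. We seek N_0 > 0 such that x > N_0 implies |(6x + 5)/(4x + 14) − (3/2)| < eps.
(6x + 5)/(4x + 14) − (3/2) = (4(6x + 5) − 6(4x + 14)) / (4(4x + 14)) = -64/(4(4x + 14)).
For x > 0 we have 4x + 14 > 4x, so |(6x + 5)/(4x + 14) − (3/2)| = 64/(4(4x + 14)) < 64/(4·4x) = 4/x.
Thus |(6x + 5)/(4x + 14) − (3/2)| < eps whenever x > 4/eps.
Take N_0 = 4/eps. If x > N_0 then |(6x + 5)/(4x + 14) − (3/2)| < 4/x < eps.

N_0 = 4/eps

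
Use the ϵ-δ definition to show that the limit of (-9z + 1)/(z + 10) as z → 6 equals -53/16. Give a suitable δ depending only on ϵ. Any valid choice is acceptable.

δ = min(8, (128/91)ϵ)

Fix ϵ > 0. We want δ > 0 with 0 < |z − 6| < δ ⇒ |(-9z + 1)/(z + 10) + 53/16| < ϵ.
Combining over a common denominator, (-9z + 1)/(z + 10) + 53/16 = [(-9z + 1)·16 − (-53)·(z + 10)] / [16·(z + 10)] = -91(z − 6) / (16(z + 10)).
So |(-9z + 1)/(z + 10) + 53/16| = 91|z − 6| / (16·|z + 10|).
Restrict δ ≤ 8. Then |z − 6| < 8 gives |z + 10| = |(z − 6) + 16| ≥ 16 − 8 = 8.
Hence |(-9z + 1)/(z + 10) + 53/16| < 91|z − 6|/(16·8) = (91/128)|z − 6|, which is < ϵ once |z − 6| < (128/91)ϵ.
Take δ = min(8, (128/91)ϵ). Then 0 < |z − 6| < δ forces both bounds, so |(-9z + 1)/(z + 10) + 53/16| < ϵ.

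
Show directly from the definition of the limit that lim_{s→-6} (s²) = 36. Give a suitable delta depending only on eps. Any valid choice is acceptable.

Let eps > 0 be given. We seek delta > 0 with 0 < |s + 6| < delta ⇒ |s² − 36| < eps.
Factor: s² − 36 = (s + 6)(s - 6), so |s² − 36| = |s + 6|·|s - 6|.
Restrict delta ≤ 2. Then |s + 6| < 2 gives |s| < 8, so by the triangle inequality |s - 6| ≤ 8 + 6 = 14.
Hence |s² − 36| ≤ 14|s + 6|, which is < eps once |s + 6| < eps/14.
Take delta = min(2, eps/14). If 0 < |s + 6| < delta then both bounds hold and |s² − 36| ≤ 14|s + 6| < 14·(eps/14) = eps.

delta = min(2, eps/14)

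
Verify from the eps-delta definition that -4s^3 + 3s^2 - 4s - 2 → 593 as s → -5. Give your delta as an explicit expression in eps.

delta = min(2, eps/476)

Suppose eps > 0. We want delta > 0 such that 0 < |s + 5| < delta implies |(-4s^3 + 3s^2 - 4s - 2) − 593| < eps.
(-4s^3 + 3s^2 - 4s - 2) − 593 = -4s^3 + 3s^2 - 4s - 595 = (s + 5)(-4s^2 + 23s - 119).
So |(-4s^3 + 3s^2 - 4s - 2) − 593| = |s + 5|·|-4s^2 + 23s - 119|.
Assume first that |s + 5| < 2, so |s| < 7. Then |-4s^2 + 23s - 119| ≤ 4·7^2 + 23·7 + 119 = 476.
Hence |(-4s^3 + 3s^2 - 4s - 2) − 593| ≤ 476|s + 5| < eps provided |s + 5| < eps/476.
Take delta = min(2, eps/476). Then 0 < |s + 5| < delta gives both |s + 5| < 2 and |s + 5| < eps/476, so |(-4s^3 + 3s^2 - 4s - 2) − 593| < eps.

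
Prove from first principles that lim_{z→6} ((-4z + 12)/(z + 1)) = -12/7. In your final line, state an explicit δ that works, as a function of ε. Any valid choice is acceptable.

Fix ε > 0. We want δ > 0 with 0 < |z − 6| < δ ⇒ |(-4z + 12)/(z + 1) + 12/7| < ε.
Combining over a common denominator, (-4z + 12)/(z + 1) + 12/7 = [(-4z + 12)·7 − (-12)·(z + 1)] / [7·(z + 1)] = -16(z − 6) / (7(z + 1)).
So |(-4z + 12)/(z + 1) + 12/7| = 16|z − 6| / (7·|z + 1|).
Require δ ≤ 7/2, so |z + 1| ≥ |7| − |z − 6| > 7 − 7/2 = 7/2.
Hence |(-4z + 12)/(z + 1) + 12/7| < 16|z − 6|/(7·(7/2)) = (32/49)|z − 6|, which is < ε once |z − 6| < (49/32)ε.
Take δ = min(7/2, (49/32)ε). Then 0 < |z − 6| < δ forces both bounds, so |(-4z + 12)/(z + 1) + 12/7| < ε.

δ = min(7/2, (49/32)ε)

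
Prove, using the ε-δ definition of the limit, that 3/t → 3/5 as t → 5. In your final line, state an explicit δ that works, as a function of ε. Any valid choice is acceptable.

Suppose ε > 0. We seek δ > 0 such that 0 < |t − 5| < δ implies |3/t − (3/5)| < ε.
|3/t − (3/5)| = 3·|5 − t|/(5·|t|) = 3|t − 5|/(5|t|).
Require δ ≤ 5/2 so that |t| > 5 − 5/2 = 5/2, hence 5|t| > 25/2.
Then |3/t − (3/5)| < 3|t − 5|/(25/2), which is < ε when |t − 5| < (25/6)ε.
Take δ = min(5/2, (25/6)ε). Then 0 < |t − 5| < δ gives both |t − 5| < 5/2 and |t − 5| < (25/6)ε, so |3/t − (3/5)| < ε.

δ = min(5/2, (25/6)ε)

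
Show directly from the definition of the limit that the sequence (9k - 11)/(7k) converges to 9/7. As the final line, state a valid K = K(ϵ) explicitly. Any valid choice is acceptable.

K = (11/7)/ϵ

Fix ϵ > 0. For k ≥ 1, |(9k - 11)/(7k) − (9/7)| = |-77|/(7(7k)) = 77/(7(7k)).
Since 7k ≥ 7k for k ≥ 1, this is ≤ 77/(7·7k) = (11/7)/k.
So |(9k - 11)/(7k) − (9/7)| < ϵ whenever k > (11/7)/ϵ.
Take K = (11/7)/ϵ. If k > K then |(9k - 11)/(7k) − (9/7)| ≤ (11/7)/k < ϵ.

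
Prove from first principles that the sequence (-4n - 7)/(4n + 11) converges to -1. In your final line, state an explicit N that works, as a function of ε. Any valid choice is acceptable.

N = 1/ε

Fix ε > 0. For n ≥ 1, |(-4n - 7)/(4n + 11) + 1| = |16|/(4(4n + 11)) = 16/(4(4n + 11)).
Since 4n + 11 ≥ 4n for n ≥ 1, this is ≤ 16/(4·4n) = 1/n.
So |(-4n - 7)/(4n + 11) + 1| < ε whenever n > 1/ε.
Take N = 1/ε. If n > N then |(-4n - 7)/(4n + 11) + 1| ≤ 1/n < ε.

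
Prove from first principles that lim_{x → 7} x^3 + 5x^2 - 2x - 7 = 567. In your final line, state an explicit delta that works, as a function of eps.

delta = min(1, eps/242)

Fix eps > 0. We want delta > 0 such that 0 < |x − 7| < delta implies |(x^3 + 5x^2 - 2x - 7) − 567| < eps.
(x^3 + 5x^2 - 2x - 7) − 567 = x^3 + 5x^2 - 2x - 574 = (x − 7)(x^2 + 12x + 82).
So |(x^3 + 5x^2 - 2x - 7) − 567| = |x − 7|·|x^2 + 12x + 82|.
Require delta ≤ 1. Then |x − 7| < 1 gives |x| < 8, and by the triangle inequality |x^2 + 12x + 82| ≤ 8^2 + 12·8 + 82 = 242.
Hence |(x^3 + 5x^2 - 2x - 7) − 567| ≤ 242|x − 7| < eps provided |x − 7| < eps/242.
Take delta = min(1, eps/242). Then 0 < |x − 7| < delta gives both |x − 7| < 1 and |x − 7| < eps/242, so |(x^3 + 5x^2 - 2x - 7) − 567| < eps.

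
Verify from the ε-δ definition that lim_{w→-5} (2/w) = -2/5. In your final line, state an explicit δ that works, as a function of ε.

δ = min(5/2, (25/4)ε)

Let ε > 0. We seek δ > 0 such that 0 < |w + 5| < δ implies |2/w + 2/5| < ε.
|2/w + 2/5| = 2·|-5 − w|/(5·|w|) = 2|w + 5|/(5|w|).
Require δ ≤ 5/2 so that |w| > 5 − 5/2 = 5/2, hence 5|w| > 25/2.
Then |2/w + 2/5| < 2|w + 5|/(25/2), which is < ε when |w + 5| < (25/4)ε.
Take δ = min(5/2, (25/4)ε). Then 0 < |w + 5| < δ gives both |w + 5| < 5/2 and |w + 5| < (25/4)ε, so |2/w + 2/5| < ε.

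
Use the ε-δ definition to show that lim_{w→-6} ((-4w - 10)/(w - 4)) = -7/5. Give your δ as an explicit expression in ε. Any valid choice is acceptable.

δ = min(5, (25/13)ε)

Let ε > 0 be given. We want δ > 0 with 0 < |w + 6| < δ ⇒ |(-4w - 10)/(w - 4) + 7/5| < ε.
Combining over a common denominator, (-4w - 10)/(w - 4) + 7/5 = [(-4w - 10)·(-10) − 14·(w - 4)] / [(-10)·(w - 4)] = 26(w + 6) / ((-10)(w - 4)).
So |(-4w - 10)/(w - 4) + 7/5| = 26|w + 6| / (10·|w − 4|).
Restrict δ ≤ 5. Then |w + 6| < 5 gives |w − 4| = |(w + 6) + (-10)| ≥ 10 − 5 = 5.
Hence |(-4w - 10)/(w - 4) + 7/5| < 26|w + 6|/(10·5) = (13/25)|w + 6|, which is < ε once |w + 6| < (25/13)ε.
Take δ = min(5, (25/13)ε). Then 0 < |w + 6| < δ forces both bounds, so |(-4w - 10)/(w - 4) + 7/5| < ε.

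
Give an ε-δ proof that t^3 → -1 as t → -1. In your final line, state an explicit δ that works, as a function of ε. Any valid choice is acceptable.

Suppose ε > 0. We seek δ > 0 with 0 < |t + 1| < δ ⇒ |t^3 + 1| < ε.
Factor: t^3 + 1 = (t + 1)(t^2 - t + 1), so |t^3 + 1| = |t + 1|·|t^2 - t + 1|.
Impose δ ≤ 1 so that |t| < 2; then |t^2 - t + 1| ≤ 7.
Hence |t^3 + 1| ≤ 7|t + 1|, which is < ε once |t + 1| < ε/7.
Take δ = min(1, ε/7). If 0 < |t + 1| < δ then both bounds hold and |t^3 + 1| ≤ 7|t + 1| < 7·(ε/7) = ε.

δ = min(1, ε/7)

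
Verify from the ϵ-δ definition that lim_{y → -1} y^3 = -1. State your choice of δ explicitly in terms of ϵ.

δ = min(2, ϵ/13)

Let ϵ > 0. We seek δ > 0 with 0 < |y + 1| < δ ⇒ |y^3 + 1| < ϵ.
Factor: y^3 + 1 = (y + 1)(y^2 - y + 1), so |y^3 + 1| = |y + 1|·|y^2 - y + 1|.
Impose δ ≤ 2 so that |y| < 3; then |y^2 - y + 1| ≤ 13.
Hence |y^3 + 1| ≤ 13|y + 1|, which is < ϵ once |y + 1| < ϵ/13.
Take δ = min(2, ϵ/13). If 0 < |y + 1| < δ then both bounds hold and |y^3 + 1| ≤ 13|y + 1| < 13·(ϵ/13) = ϵ.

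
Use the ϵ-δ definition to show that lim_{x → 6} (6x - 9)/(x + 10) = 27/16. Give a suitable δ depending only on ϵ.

Fix ϵ > 0. We want δ > 0 with 0 < |x − 6| < δ ⇒ |(6x - 9)/(x + 10) − (27/16)| < ϵ.
Combining over a common denominator, (6x - 9)/(x + 10) − (27/16) = [(6x - 9)·16 − 27·(x + 10)] / [16·(x + 10)] = 69(x − 6) / (16(x + 10)).
So |(6x - 9)/(x + 10) − (27/16)| = 69|x − 6| / (16·|x + 10|).
Require δ ≤ 8, so |x + 10| ≥ |16| − |x − 6| > 16 − 8 = 8.
Hence |(6x - 9)/(x + 10) − (27/16)| < 69|x − 6|/(16·8) = (69/128)|x − 6|, which is < ϵ once |x − 6| < (128/69)ϵ.
Take δ = min(8, (128/69)ϵ). Then 0 < |x − 6| < δ forces both bounds, so |(6x - 9)/(x + 10) − (27/16)| < ϵ.

δ = min(8, (128/69)ϵ)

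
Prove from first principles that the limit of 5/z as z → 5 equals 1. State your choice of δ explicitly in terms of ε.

δ = min(5/2, (5/2)ε)

Suppose ε > 0. We seek δ > 0 such that 0 < |z − 5| < δ implies |5/z − 1| < ε.
|5/z − 1| = 5·|5 − z|/(5·|z|) = 5|z − 5|/(5|z|).
Require δ ≤ 5/2 so that |z| > 5 − 5/2 = 5/2, hence 5|z| > 25/2.
Then |5/z − 1| < 5|z − 5|/(25/2), which is < ε when |z − 5| < (5/2)ε.
Take δ = min(5/2, (5/2)ε). Then 0 < |z − 5| < δ gives both |z − 5| < 5/2 and |z − 5| < (5/2)ε, so |5/z − 1| < ε.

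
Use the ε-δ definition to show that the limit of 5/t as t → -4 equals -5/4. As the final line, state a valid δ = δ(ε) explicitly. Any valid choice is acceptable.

δ = min(2, (8/5)ε)

Fix ε > 0. We seek δ > 0 such that 0 < |t + 4| < δ implies |5/t + 5/4| < ε.
|5/t + 5/4| = 5·|-4 − t|/(4·|t|) = 5|t + 4|/(4|t|).
Restrict δ ≤ 2. Then |t + 4| < 2 gives |t| > 2, so 4|t| > 8.
Then |5/t + 5/4| < 5|t + 4|/8, which is < ε when |t + 4| < (8/5)ε.
Take δ = min(2, (8/5)ε). Then 0 < |t + 4| < δ gives both |t + 4| < 2 and |t + 4| < (8/5)ε, so |5/t + 5/4| < ε.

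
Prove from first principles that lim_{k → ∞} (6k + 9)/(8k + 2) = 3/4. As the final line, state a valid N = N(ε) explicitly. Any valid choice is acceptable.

Let ε > 0. For k ≥ 1, |(6k + 9)/(8k + 2) − (3/4)| = |60|/(8(8k + 2)) = 60/(8(8k + 2)).
Since 8k + 2 ≥ 8k for k ≥ 1, this is ≤ 60/(8·8k) = (15/16)/k.
So |(6k + 9)/(8k + 2) − (3/4)| < ε whenever k > (15/16)/ε.
Take N = (15/16)/ε. If k > N then |(6k + 9)/(8k + 2) − (3/4)| ≤ (15/16)/k < ε.

N = (15/16)/ε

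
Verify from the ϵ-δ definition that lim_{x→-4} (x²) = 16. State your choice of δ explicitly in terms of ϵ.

δ = min(1, ϵ/9)

Let ϵ > 0 be given. We seek δ > 0 with 0 < |x + 4| < δ ⇒ |x² − 16| < ϵ.
Factor: x² − 16 = (x + 4)(x - 4), so |x² − 16| = |x + 4|·|x - 4|.
Impose δ ≤ 1 so that |x| < 5; then |x - 4| ≤ 9.
Hence |x² − 16| ≤ 9|x + 4|, which is < ϵ once |x + 4| < ϵ/9.
Take δ = min(1, ϵ/9). If 0 < |x + 4| < δ then both bounds hold and |x² − 16| ≤ 9|x + 4| < 9·(ϵ/9) = ϵ.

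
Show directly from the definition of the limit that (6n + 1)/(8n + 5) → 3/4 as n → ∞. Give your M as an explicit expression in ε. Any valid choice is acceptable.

M = (11/32)/ε

Fix ε > 0. For n ≥ 1, |(6n + 1)/(8n + 5) − (3/4)| = |-22|/(8(8n + 5)) = 22/(8(8n + 5)).
Since 8n + 5 ≥ 8n for n ≥ 1, this is ≤ 22/(8·8n) = (11/32)/n.
So |(6n + 1)/(8n + 5) − (3/4)| < ε whenever n > (11/32)/ε.
Take M = (11/32)/ε. If n > M then |(6n + 1)/(8n + 5) − (3/4)| ≤ (11/32)/n < ε.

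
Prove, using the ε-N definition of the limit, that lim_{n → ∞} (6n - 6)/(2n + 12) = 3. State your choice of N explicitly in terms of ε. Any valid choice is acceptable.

Let ε > 0. For n ≥ 1, |(6n - 6)/(2n + 12) − 3| = |-84|/(2(2n + 12)) = 84/(2(2n + 12)).
Since 2n + 12 ≥ 2n for n ≥ 1, this is ≤ 84/(2·2n) = 21/n.
So |(6n - 6)/(2n + 12) − 3| < ε whenever n > 21/ε.
Take N = 21/ε. If n > N then |(6n - 6)/(2n + 12) − 3| ≤ 21/n < ε.

N = 21/ε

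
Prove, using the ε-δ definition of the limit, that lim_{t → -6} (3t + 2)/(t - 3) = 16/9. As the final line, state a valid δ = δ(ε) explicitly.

δ = min(9/2, (81/22)ε)

Suppose ε > 0. We want δ > 0 with 0 < |t + 6| < δ ⇒ |(3t + 2)/(t - 3) − (16/9)| < ε.
Combining over a common denominator, (3t + 2)/(t - 3) − (16/9) = [(3t + 2)·(-9) − (-16)·(t - 3)] / [(-9)·(t - 3)] = -11(t + 6) / ((-9)(t - 3)).
So |(3t + 2)/(t - 3) − (16/9)| = 11|t + 6| / (9·|t − 3|).
Require δ ≤ 9/2, so |t − 3| ≥ |-9| − |t + 6| > 9 − 9/2 = 9/2.
Hence |(3t + 2)/(t - 3) − (16/9)| < 11|t + 6|/(9·(9/2)) = (22/81)|t + 6|, which is < ε once |t + 6| < (81/22)ε.
Take δ = min(9/2, (81/22)ε). Then 0 < |t + 6| < δ forces both bounds, so |(3t + 2)/(t - 3) − (16/9)| < ε.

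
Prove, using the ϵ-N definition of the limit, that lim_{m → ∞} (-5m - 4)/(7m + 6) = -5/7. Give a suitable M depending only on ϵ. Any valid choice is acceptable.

Fix ϵ > 0. For m ≥ 1, |(-5m - 4)/(7m + 6) + 5/7| = |2|/(7(7m + 6)) = 2/(7(7m + 6)).
Since 7m + 6 ≥ 7m for m ≥ 1, this is ≤ 2/(7·7m) = (2/49)/m.
So |(-5m - 4)/(7m + 6) + 5/7| < ϵ whenever m > (2/49)/ϵ.
Take M = (2/49)/ϵ. If m > M then |(-5m - 4)/(7m + 6) + 5/7| ≤ (2/49)/m < ϵ.

M = (2/49)/ϵ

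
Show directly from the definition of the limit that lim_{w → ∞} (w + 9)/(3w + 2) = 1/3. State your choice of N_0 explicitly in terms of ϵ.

N_0 = (25/9)/ϵ

Let ϵ > 0 be given. We seek N_0 > 0 such that w > N_0 implies |(w + 9)/(3w + 2) − (1/3)| < ϵ.
(w + 9)/(3w + 2) − (1/3) = (3(w + 9) − (3w + 2)) / (3(3w + 2)) = 25/(3(3w + 2)).
For w > 0 we have 3w + 2 > 3w, so |(w + 9)/(3w + 2) − (1/3)| = 25/(3(3w + 2)) < 25/(3·3w) = (25/9)/w.
Thus |(w + 9)/(3w + 2) − (1/3)| < ϵ whenever w > (25/9)/ϵ.
Take N_0 = (25/9)/ϵ. If w > N_0 then |(w + 9)/(3w + 2) − (1/3)| < (25/9)/w < ϵ.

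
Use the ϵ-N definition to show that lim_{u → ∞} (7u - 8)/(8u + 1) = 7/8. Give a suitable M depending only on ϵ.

Let ϵ > 0 be given. We seek M > 0 such that u > M implies |(7u - 8)/(8u + 1) − (7/8)| < ϵ.
(7u - 8)/(8u + 1) − (7/8) = (8(7u - 8) − 7(8u + 1)) / (8(8u + 1)) = -71/(8(8u + 1)).
For u > 0 we have 8u + 1 > 8u, so |(7u - 8)/(8u + 1) − (7/8)| = 71/(8(8u + 1)) < 71/(8·8u) = (71/64)/u.
Thus |(7u - 8)/(8u + 1) − (7/8)| < ϵ whenever u > (71/64)/ϵ.
Take M = (71/64)/ϵ. If u > M then |(7u - 8)/(8u + 1) − (7/8)| < (71/64)/u < ϵ.

M = (71/64)/ϵ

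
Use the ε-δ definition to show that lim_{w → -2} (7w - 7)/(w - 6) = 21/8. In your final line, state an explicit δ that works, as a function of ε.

Suppose ε > 0. We want δ > 0 with 0 < |w + 2| < δ ⇒ |(7w - 7)/(w - 6) − (21/8)| < ε.
Combining over a common denominator, (7w - 7)/(w - 6) − (21/8) = [(7w - 7)·(-8) − (-21)·(w - 6)] / [(-8)·(w - 6)] = -35(w + 2) / ((-8)(w - 6)).
So |(7w - 7)/(w - 6) − (21/8)| = 35|w + 2| / (8·|w − 6|).
Require δ ≤ 4, so |w − 6| ≥ |-8| − |w + 2| > 8 − 4 = 4.
Hence |(7w - 7)/(w - 6) − (21/8)| < 35|w + 2|/(8·4) = (35/32)|w + 2|, which is < ε once |w + 2| < (32/35)ε.
Take δ = min(4, (32/35)ε). Then 0 < |w + 2| < δ forces both bounds, so |(7w - 7)/(w - 6) − (21/8)| < ε.

δ = min(4, (32/35)ε)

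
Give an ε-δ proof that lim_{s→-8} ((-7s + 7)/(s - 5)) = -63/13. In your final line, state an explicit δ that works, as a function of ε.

Suppose ε > 0. We want δ > 0 with 0 < |s + 8| < δ ⇒ |(-7s + 7)/(s - 5) + 63/13| < ε.
Combining over a common denominator, (-7s + 7)/(s - 5) + 63/13 = [(-7s + 7)·(-13) − 63·(s - 5)] / [(-13)·(s - 5)] = 28(s + 8) / ((-13)(s - 5)).
So |(-7s + 7)/(s - 5) + 63/13| = 28|s + 8| / (13·|s − 5|).
Restrict δ ≤ 13/2. Then |s + 8| < 13/2 gives |s − 5| = |(s + 8) + (-13)| ≥ 13 − 13/2 = 13/2.
Hence |(-7s + 7)/(s - 5) + 63/13| < 28|s + 8|/(13·(13/2)) = (56/169)|s + 8|, which is < ε once |s + 8| < (169/56)ε.
Take δ = min(13/2, (169/56)ε). Then 0 < |s + 8| < δ forces both bounds, so |(-7s + 7)/(s - 5) + 63/13| < ε.

δ = min(13/2, (169/56)ε)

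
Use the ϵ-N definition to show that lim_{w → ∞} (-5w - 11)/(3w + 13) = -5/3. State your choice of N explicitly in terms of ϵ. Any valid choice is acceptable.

Let ϵ > 0 be given. We seek N > 0 such that w > N implies |(-5w - 11)/(3w + 13) + 5/3| < ϵ.
(-5w - 11)/(3w + 13) + 5/3 = (3(-5w - 11) − (-5)(3w + 13)) / (3(3w + 13)) = 32/(3(3w + 13)).
For w > 0 we have 3w + 13 > 3w, so |(-5w - 11)/(3w + 13) + 5/3| = 32/(3(3w + 13)) < 32/(3·3w) = (32/9)/w.
Thus |(-5w - 11)/(3w + 13) + 5/3| < ϵ whenever w > (32/9)/ϵ.
Take N = (32/9)/ϵ. If w > N then |(-5w - 11)/(3w + 13) + 5/3| < (32/9)/w < ϵ.

N = (32/9)/ϵ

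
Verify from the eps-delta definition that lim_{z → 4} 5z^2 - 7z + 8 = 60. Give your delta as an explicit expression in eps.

delta = min(2, eps/43)

Suppose eps > 0. We want delta > 0 such that 0 < |z − 4| < delta implies |(5z^2 - 7z + 8) − 60| < eps.
(5z^2 - 7z + 8) − 60 = 5z^2 - 7z - 52 = (z − 4)(5z + 13).
So |(5z^2 - 7z + 8) − 60| = |z − 4|·|5z + 13|.
Require delta ≤ 2. Then |z − 4| < 2 gives |z| < 6, and by the triangle inequality |5z + 13| ≤ 5·6 + 13 = 43.
Hence |(5z^2 - 7z + 8) − 60| ≤ 43|z − 4| < eps provided |z − 4| < eps/43.
Take delta = min(2, eps/43). Then 0 < |z − 4| < delta gives both |z − 4| < 2 and |z − 4| < eps/43, so |(5z^2 - 7z + 8) − 60| < eps.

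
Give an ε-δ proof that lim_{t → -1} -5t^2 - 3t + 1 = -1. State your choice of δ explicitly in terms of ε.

δ = min(2, ε/17)

Suppose ε > 0. We want δ > 0 such that 0 < |t + 1| < δ implies |(-5t^2 - 3t + 1) + 1| < ε.
(-5t^2 - 3t + 1) + 1 = -5t^2 - 3t + 2 = (t + 1)(-5t + 2).
So |(-5t^2 - 3t + 1) + 1| = |t + 1|·|-5t + 2|.
Require δ ≤ 2. Then |t + 1| < 2 gives |t| < 3, and by the triangle inequality |-5t + 2| ≤ 5·3 + 2 = 17.
Hence |(-5t^2 - 3t + 1) + 1| ≤ 17|t + 1| < ε provided |t + 1| < ε/17.
Choosing δ = min(2, ε/17) ensures both conditions, hence |(-5t^2 - 3t + 1) + 1| < ε.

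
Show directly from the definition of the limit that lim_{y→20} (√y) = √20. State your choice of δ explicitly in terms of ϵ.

δ = min(20, √20·ϵ)

Suppose ϵ > 0. We want δ > 0 such that 0 < |y − 20| < δ implies |√y − √20| < ϵ.
Multiplying by the conjugate, |√y − √20| = |y − 20|/(√y + √20).
Restrict δ ≤ 20 so that |y − 20| < 20 forces y > 0, and then √y + √20 > √20.
Hence |√y − √20| < |y − 20|/√20, which is < ϵ once |y − 20| < √20·ϵ.
Take δ = min(20, √20·ϵ). If 0 < |y − 20| < δ then y > 0 and |√y − √20| < |y − 20|/√20 < ϵ.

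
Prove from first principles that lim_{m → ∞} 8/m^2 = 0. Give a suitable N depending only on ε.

N = (8/ε)^{1/2}

Fix ε > 0. For m ≥ 1, |8/m^2 − 0| = 8/m^2.
8/m^2 < ε ⇔ m^2 > 8/ε ⇔ m > (8/ε)^{1/2}.
Take N = (8/ε)^{1/2}. Then m > N implies 8/m^2 < ε.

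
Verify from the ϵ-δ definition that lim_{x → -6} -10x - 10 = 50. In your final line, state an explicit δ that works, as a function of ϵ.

Let ϵ > 0. We need δ > 0 so that 0 < |x + 6| < δ implies |(-10x - 10) − 50| < ϵ.
Since (-10x - 10) − 50 = -10(x + 6), we have |(-10x - 10) − 50| = 10|x + 6|.
So 10|x + 6| < ϵ exactly when |x + 6| < ϵ/10.
Take δ = ϵ/10. If 0 < |x + 6| < δ then |(-10x - 10) − 50| = 10|x + 6| < 10·(ϵ/10) = ϵ.

δ = ϵ/10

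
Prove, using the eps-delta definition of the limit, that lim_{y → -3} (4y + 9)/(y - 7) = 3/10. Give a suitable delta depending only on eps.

delta = min(5, (50/37)eps)

Let eps > 0 be given. We want delta > 0 with 0 < |y + 3| < delta ⇒ |(4y + 9)/(y - 7) − (3/10)| < eps.
Combining over a common denominator, (4y + 9)/(y - 7) − (3/10) = [(4y + 9)·(-10) − (-3)·(y - 7)] / [(-10)·(y - 7)] = -37(y + 3) / ((-10)(y - 7)).
So |(4y + 9)/(y - 7) − (3/10)| = 37|y + 3| / (10·|y − 7|).
Restrict delta ≤ 5. Then |y + 3| < 5 gives |y − 7| = |(y + 3) + (-10)| ≥ 10 − 5 = 5.
Hence |(4y + 9)/(y - 7) − (3/10)| < 37|y + 3|/(10·5) = (37/50)|y + 3|, which is < eps once |y + 3| < (50/37)eps.
Take delta = min(5, (50/37)eps). Then 0 < |y + 3| < delta forces both bounds, so |(4y + 9)/(y - 7) − (3/10)| < eps.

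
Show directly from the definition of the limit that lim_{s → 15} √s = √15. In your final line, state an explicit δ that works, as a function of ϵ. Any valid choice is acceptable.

Suppose ϵ > 0. We want δ > 0 such that 0 < |s − 15| < δ implies |√s − √15| < ϵ.
Multiplying by the conjugate, |√s − √15| = |s − 15|/(√s + √15).
Restrict δ ≤ 15 so that |s − 15| < 15 forces s > 0, and then √s + √15 > √15.
Hence |√s − √15| < |s − 15|/√15, which is < ϵ once |s − 15| < √15·ϵ.
Take δ = min(15, √15·ϵ). If 0 < |s − 15| < δ then s > 0 and |√s − √15| < |s − 15|/√15 < ϵ.

δ = min(15, √15·ϵ)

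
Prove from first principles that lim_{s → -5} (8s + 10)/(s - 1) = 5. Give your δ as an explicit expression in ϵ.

Let ϵ > 0 be given. We want δ > 0 with 0 < |s + 5| < δ ⇒ |(8s + 10)/(s - 1) − 5| < ϵ.
Combining over a common denominator, (8s + 10)/(s - 1) − 5 = [(8s + 10)·(-6) − (-30)·(s - 1)] / [(-6)·(s - 1)] = -18(s + 5) / ((-6)(s - 1)).
So |(8s + 10)/(s - 1) − 5| = 18|s + 5| / (6·|s − 1|).
Restrict δ ≤ 3. Then |s + 5| < 3 gives |s − 1| = |(s + 5) + (-6)| ≥ 6 − 3 = 3.
Hence |(8s + 10)/(s - 1) − 5| < 18|s + 5|/(6·3) = |s + 5|, which is < ϵ once |s + 5| < ϵ.
Take δ = min(3, ϵ). Then 0 < |s + 5| < δ forces both bounds, so |(8s + 10)/(s - 1) − 5| < ϵ.

δ = min(3, ϵ)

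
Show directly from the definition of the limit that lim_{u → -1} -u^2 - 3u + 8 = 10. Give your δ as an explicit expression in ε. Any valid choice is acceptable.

δ = min(1, ε/4)

Suppose ε > 0. We want δ > 0 such that 0 < |u + 1| < δ implies |(-u^2 - 3u + 8) − 10| < ε.
(-u^2 - 3u + 8) − 10 = -u^2 - 3u - 2 = (u + 1)(-u - 2).
So |(-u^2 - 3u + 8) − 10| = |u + 1|·|-u - 2|.
Assume first that |u + 1| < 1, so |u| < 2. Then |-u - 2| ≤ 2 + 2 = 4.
Hence |(-u^2 - 3u + 8) − 10| ≤ 4|u + 1| < ε provided |u + 1| < ε/4.
Choosing δ = min(1, ε/4) ensures both conditions, hence |(-u^2 - 3u + 8) − 10| < ε.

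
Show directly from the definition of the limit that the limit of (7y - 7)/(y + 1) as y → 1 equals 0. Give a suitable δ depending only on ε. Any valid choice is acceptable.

δ = min(1, (1/7)ε)

Let ε > 0. We want δ > 0 with 0 < |y − 1| < δ ⇒ |(7y - 7)/(y + 1) − 0| < ε.
Combining over a common denominator, (7y - 7)/(y + 1) − 0 = [(7y - 7)·2 − 0·(y + 1)] / [2·(y + 1)] = 14(y − 1) / (2(y + 1)).
So |(7y - 7)/(y + 1) − 0| = 14|y − 1| / (2·|y + 1|).
Require δ ≤ 1, so |y + 1| ≥ |2| − |y − 1| > 2 − 1 = 1.
Hence |(7y - 7)/(y + 1) − 0| < 14|y − 1|/(2·1) = 7|y − 1|, which is < ε once |y − 1| < (1/7)ε.
Take δ = min(1, (1/7)ε). Then 0 < |y − 1| < δ forces both bounds, so |(7y - 7)/(y + 1) − 0| < ε.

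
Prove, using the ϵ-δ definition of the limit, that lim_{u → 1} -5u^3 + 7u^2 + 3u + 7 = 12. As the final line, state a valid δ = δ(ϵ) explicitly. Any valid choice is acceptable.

Let ϵ > 0. We want δ > 0 such that 0 < |u − 1| < δ implies |(-5u^3 + 7u^2 + 3u + 7) − 12| < ϵ.
(-5u^3 + 7u^2 + 3u + 7) − 12 = -5u^3 + 7u^2 + 3u - 5 = (u − 1)(-5u^2 + 2u + 5).
So |(-5u^3 + 7u^2 + 3u + 7) − 12| = |u − 1|·|-5u^2 + 2u + 5|.
Require δ ≤ 1. Then |u − 1| < 1 gives |u| < 2, and by the triangle inequality |-5u^2 + 2u + 5| ≤ 5·2^2 + 2·2 + 5 = 29.
Hence |(-5u^3 + 7u^2 + 3u + 7) − 12| ≤ 29|u − 1| < ϵ provided |u − 1| < ϵ/29.
Choosing δ = min(1, ϵ/29) ensures both conditions, hence |(-5u^3 + 7u^2 + 3u + 7) − 12| < ϵ.

δ = min(1, ϵ/29)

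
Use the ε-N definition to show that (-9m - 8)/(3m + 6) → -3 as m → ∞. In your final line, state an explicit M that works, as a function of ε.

Let ε > 0 be given. For m ≥ 1, |(-9m - 8)/(3m + 6) + 3| = |30|/(3(3m + 6)) = 30/(3(3m + 6)).
Since 3m + 6 ≥ 3m for m ≥ 1, this is ≤ 30/(3·3m) = (10/3)/m.
So |(-9m - 8)/(3m + 6) + 3| < ε whenever m > (10/3)/ε.
Take M = (10/3)/ε. If m > M then |(-9m - 8)/(3m + 6) + 3| ≤ (10/3)/m < ε.

M = (10/3)/ε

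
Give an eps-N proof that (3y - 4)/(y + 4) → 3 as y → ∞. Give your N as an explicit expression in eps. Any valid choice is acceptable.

N = 16/eps

Fix eps > 0. We seek N > 0 such that y > N implies |(3y - 4)/(y + 4) − 3| < eps.
(3y - 4)/(y + 4) − 3 = ((3y - 4) − 3(y + 4)) / ((y + 4)) = -16/((y + 4)).
For y > 0 we have y + 4 > y, so |(3y - 4)/(y + 4) − 3| = 16/((y + 4)) < 16/(y) = 16/y.
Thus |(3y - 4)/(y + 4) − 3| < eps whenever y > 16/eps.
Take N = 16/eps. If y > N then |(3y - 4)/(y + 4) − 3| < 16/y < eps.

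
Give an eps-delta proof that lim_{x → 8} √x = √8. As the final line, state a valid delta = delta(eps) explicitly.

Fix eps > 0. We want delta > 0 such that 0 < |x − 8| < delta implies |√x − √8| < eps.
Multiplying by the conjugate, |√x − √8| = |x − 8|/(√x + √8).
Restrict delta ≤ 8 so that |x − 8| < 8 forces x > 0, and then √x + √8 > √8.
Hence |√x − √8| < |x − 8|/√8, which is < eps once |x − 8| < √8·eps.
Take delta = min(8, √8·eps). If 0 < |x − 8| < delta then x > 0 and |√x − √8| < |x − 8|/√8 < eps.

delta = min(8, √8·eps)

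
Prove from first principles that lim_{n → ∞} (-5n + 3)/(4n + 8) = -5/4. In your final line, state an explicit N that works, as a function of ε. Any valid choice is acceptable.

Let ε > 0 be given. For n ≥ 1, |(-5n + 3)/(4n + 8) + 5/4| = |52|/(4(4n + 8)) = 52/(4(4n + 8)).
Since 4n + 8 ≥ 4n for n ≥ 1, this is ≤ 52/(4·4n) = (13/4)/n.
So |(-5n + 3)/(4n + 8) + 5/4| < ε whenever n > (13/4)/ε.
Take N = (13/4)/ε. If n > N then |(-5n + 3)/(4n + 8) + 5/4| ≤ (13/4)/n < ε.

N = (13/4)/ε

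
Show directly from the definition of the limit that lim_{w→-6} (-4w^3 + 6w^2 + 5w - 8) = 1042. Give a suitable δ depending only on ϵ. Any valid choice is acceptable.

Suppose ϵ > 0. We want δ > 0 such that 0 < |w + 6| < δ implies |(-4w^3 + 6w^2 + 5w - 8) − 1042| < ϵ.
(-4w^3 + 6w^2 + 5w - 8) − 1042 = -4w^3 + 6w^2 + 5w - 1050 = (w + 6)(-4w^2 + 30w - 175).
So |(-4w^3 + 6w^2 + 5w - 8) − 1042| = |w + 6|·|-4w^2 + 30w - 175|.
Require δ ≤ 1. Then |w + 6| < 1 gives |w| < 7, and by the triangle inequality |-4w^2 + 30w - 175| ≤ 4·7^2 + 30·7 + 175 = 581.
Hence |(-4w^3 + 6w^2 + 5w - 8) − 1042| ≤ 581|w + 6| < ϵ provided |w + 6| < ϵ/581.
Take δ = min(1, ϵ/581). Then 0 < |w + 6| < δ gives both |w + 6| < 1 and |w + 6| < ϵ/581, so |(-4w^3 + 6w^2 + 5w - 8) − 1042| < ϵ.

δ = min(1, ϵ/581)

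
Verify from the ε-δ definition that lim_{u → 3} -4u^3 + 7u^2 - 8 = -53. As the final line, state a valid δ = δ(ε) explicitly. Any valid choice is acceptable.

Fix ε > 0. We want δ > 0 such that 0 < |u − 3| < δ implies |(-4u^3 + 7u^2 - 8) + 53| < ε.
(-4u^3 + 7u^2 - 8) + 53 = -4u^3 + 7u^2 + 45 = (u − 3)(-4u^2 - 5u - 15).
So |(-4u^3 + 7u^2 - 8) + 53| = |u − 3|·|-4u^2 - 5u - 15|.
Require δ ≤ 1. Then |u − 3| < 1 gives |u| < 4, and by the triangle inequality |-4u^2 - 5u - 15| ≤ 4·4^2 + 5·4 + 15 = 99.
Hence |(-4u^3 + 7u^2 - 8) + 53| ≤ 99|u − 3| < ε provided |u − 3| < ε/99.
Choosing δ = min(1, ε/99) ensures both conditions, hence |(-4u^3 + 7u^2 - 8) + 53| < ε.

δ = min(1, ε/99)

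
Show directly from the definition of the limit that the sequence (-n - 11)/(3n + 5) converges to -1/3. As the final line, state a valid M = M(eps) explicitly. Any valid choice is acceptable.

Fix eps > 0. For n ≥ 1, |(-n - 11)/(3n + 5) + 1/3| = |-28|/(3(3n + 5)) = 28/(3(3n + 5)).
Since 3n + 5 ≥ 3n for n ≥ 1, this is ≤ 28/(3·3n) = (28/9)/n.
So |(-n - 11)/(3n + 5) + 1/3| < eps whenever n > (28/9)/eps.
Take M = (28/9)/eps. If n > M then |(-n - 11)/(3n + 5) + 1/3| ≤ (28/9)/n < eps.

M = (28/9)/eps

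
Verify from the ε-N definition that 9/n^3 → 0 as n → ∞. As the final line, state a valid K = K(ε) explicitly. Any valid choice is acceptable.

K = (9/ε)^{1/3}

Let ε > 0 be given. For n ≥ 1, |9/n^3 − 0| = 9/n^3.
9/n^3 < ε ⇔ n^3 > 9/ε ⇔ n > (9/ε)^{1/3}.
Take K = (9/ε)^{1/3}. Then n > K implies 9/n^3 < ε.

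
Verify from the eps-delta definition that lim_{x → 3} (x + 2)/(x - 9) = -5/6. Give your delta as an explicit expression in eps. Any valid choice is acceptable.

Let eps > 0. We want delta > 0 with 0 < |x − 3| < delta ⇒ |(x + 2)/(x - 9) + 5/6| < eps.
Combining over a common denominator, (x + 2)/(x - 9) + 5/6 = [(x + 2)·(-6) − 5·(x - 9)] / [(-6)·(x - 9)] = -11(x − 3) / ((-6)(x - 9)).
So |(x + 2)/(x - 9) + 5/6| = 11|x − 3| / (6·|x − 9|).
Restrict delta ≤ 3. Then |x − 3| < 3 gives |x − 9| = |(x − 3) + (-6)| ≥ 6 − 3 = 3.
Hence |(x + 2)/(x - 9) + 5/6| < 11|x − 3|/(6·3) = (11/18)|x − 3|, which is < eps once |x − 3| < (18/11)eps.
Take delta = min(3, (18/11)eps). Then 0 < |x − 3| < delta forces both bounds, so |(x + 2)/(x - 9) + 5/6| < eps.

delta = min(3, (18/11)eps)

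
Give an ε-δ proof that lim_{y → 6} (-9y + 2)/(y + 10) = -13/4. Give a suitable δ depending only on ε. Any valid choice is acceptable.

Let ε > 0 be given. We want δ > 0 with 0 < |y − 6| < δ ⇒ |(-9y + 2)/(y + 10) + 13/4| < ε.
Combining over a common denominator, (-9y + 2)/(y + 10) + 13/4 = [(-9y + 2)·16 − (-52)·(y + 10)] / [16·(y + 10)] = -92(y − 6) / (16(y + 10)).
So |(-9y + 2)/(y + 10) + 13/4| = 92|y − 6| / (16·|y + 10|).
Restrict δ ≤ 8. Then |y − 6| < 8 gives |y + 10| = |(y − 6) + 16| ≥ 16 − 8 = 8.
Hence |(-9y + 2)/(y + 10) + 13/4| < 92|y − 6|/(16·8) = (23/32)|y − 6|, which is < ε once |y − 6| < (32/23)ε.
Take δ = min(8, (32/23)ε). Then 0 < |y − 6| < δ forces both bounds, so |(-9y + 2)/(y + 10) + 13/4| < ε.

δ = min(8, (32/23)ε)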